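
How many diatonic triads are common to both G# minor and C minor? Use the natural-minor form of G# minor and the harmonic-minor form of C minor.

Diatonic triads of G# minor (natural minor): G#m (i), A#dim (ii°), B (III), C#m (iv), D#m (v), E (VI), F# (VII).
Diatonic triads of C minor (harmonic minor): Cm (i), Ddim (ii°), Ebaug (III+), Fm (iv), G (V), Ab (VI), Bdim (vii°).
No triad has the same root and quality in both keys.

0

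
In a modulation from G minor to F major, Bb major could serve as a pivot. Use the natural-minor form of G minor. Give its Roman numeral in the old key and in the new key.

III in G minor; IV in F major

The scale of G minor (natural minor) is G A Bb C D Eb F; Bb is degree 3, and the triad built there (Bb-D-F) is major, so it is III.
The scale of F major is F G A Bb C D E; Bb is degree 4, and the triad built there (Bb-D-F) is major, so it is IV.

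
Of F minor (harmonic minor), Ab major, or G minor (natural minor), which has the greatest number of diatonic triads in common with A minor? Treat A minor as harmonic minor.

G minor

Triads of A minor (harmonic minor): Am (i), Bdim (ii°), Caug (III+), Dm (iv), E (V), F (VI), G#dim (vii°).
F minor (harmonic minor) shares 0: none.
Ab major shares 0: none.
G minor (natural minor) shares 2: Dm, F.
The most common triads (2) are shared with G minor.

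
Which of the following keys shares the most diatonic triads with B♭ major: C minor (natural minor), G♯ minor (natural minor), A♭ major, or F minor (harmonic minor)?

Triads of B♭ major: B♭ major (I), C minor (ii), D minor (iii), E♭ major (IV), F major (V), G minor (vi), A diminished (vii°).
C minor (natural minor) shares 4: B♭, Cm, E♭, Gm.
G♯ minor (natural minor) shares 0: none.
A♭ major shares 2: Cm, E♭.
F minor (harmonic minor) shares 0: none.
The most common triads (4) are shared with C minor.

C minor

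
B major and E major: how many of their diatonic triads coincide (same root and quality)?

4

Diatonic triads of B major: B (I), C#m (ii), D#m (iii), E (IV), F# (V), G#m (vi), A#dim (vii°).
Diatonic triads of E major: E (I), F#m (ii), G#m (iii), A (IV), B (V), C#m (vi), D#dim (vii°).
Matching root and quality in both lists: B, C#m, E, G#m.
That gives 4 common triads.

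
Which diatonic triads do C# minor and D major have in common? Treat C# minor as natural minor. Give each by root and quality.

F#m, A

Triads in C# minor (natural minor): C#m (i), D#dim (ii°), E (III), F#m (iv), G#m (v), A (VI), B (VII).
Triads in D major: D (I), Em (ii), F#m (iii), G (IV), A (V), Bm (vi), C#dim (vii°).
Shared triads with their functions: F#m (iv in C# minor, iii in D major); A (VI in C# minor, V in D major).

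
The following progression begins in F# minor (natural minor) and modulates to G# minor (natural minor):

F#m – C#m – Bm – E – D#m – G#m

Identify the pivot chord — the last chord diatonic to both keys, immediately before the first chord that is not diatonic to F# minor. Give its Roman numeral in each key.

E — VII in F# minor, VI in G# minor

Chords diatonic to F# minor: F#m, G#dim, A, Bm, C#m, D, E.
Reading the progression, the first chord not in that set is D#m, so the modulation leaves F# minor there.
The chord immediately before D#m is E, which is diatonic to both keys: VII in F# minor and VI in G# minor.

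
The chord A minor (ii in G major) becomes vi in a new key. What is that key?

The numeral vi denotes a minor triad on scale degree 6. With A on degree 6, the tonic of the new key is C.
Degree 6 carries a minor triad in major keys, so the destination is C major.
Check: the diatonic triads of C major are C (I), Dm (ii), Em (iii), F (IV), G (V), Am (vi), Bdim (vii°) — A minor is indeed vi.

C major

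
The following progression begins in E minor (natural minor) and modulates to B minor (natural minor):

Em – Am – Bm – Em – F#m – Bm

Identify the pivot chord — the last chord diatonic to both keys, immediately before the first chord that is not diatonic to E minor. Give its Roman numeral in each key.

Chords diatonic to E minor: Em, F#dim, G, Am, Bm, C, D.
Reading the progression, the first chord not in that set is F#m, so the modulation leaves E minor there.
The chord immediately before F#m is Em, which is diatonic to both keys: i in E minor and iv in B minor.

Em — i in E minor, iv in B minor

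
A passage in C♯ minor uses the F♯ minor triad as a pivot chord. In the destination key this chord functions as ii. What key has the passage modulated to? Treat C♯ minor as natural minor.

The numeral ii denotes a minor triad on scale degree 2. With F♯ on degree 2, the tonic of the new key is E.
Degree 2 carries a minor triad in major keys, so the destination is E major.
Check: the diatonic triads of E major are E (I), F♯m (ii), G♯m (iii), A (IV), B (V), C♯m (vi), D♯dim (vii°) — F♯ minor is indeed ii.

E major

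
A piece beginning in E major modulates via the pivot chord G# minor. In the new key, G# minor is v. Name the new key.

The numeral v denotes a minor triad on scale degree 5. With G# on degree 5, the tonic of the new key is C#.
Degree 5 carries a minor triad in natural-minor keys, so the destination is C# minor.
Check: the diatonic triads of C# minor (natural minor) are C#m (i), D#dim (ii°), E (III), F#m (iv), G#m (v), A (VI), B (VII) — G# minor is indeed v.

C# minor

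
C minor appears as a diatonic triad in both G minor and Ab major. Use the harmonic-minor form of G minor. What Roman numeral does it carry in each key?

iv in G minor; iii in Ab major

The scale of G minor (harmonic minor) is G A Bb C D Eb F#; C is degree 4, and the triad built there (C-Eb-G) is minor, so it is iv.
The scale of Ab major is Ab Bb C Db Eb F G; C is degree 3, and the triad built there (C-Eb-G) is minor, so it is iii.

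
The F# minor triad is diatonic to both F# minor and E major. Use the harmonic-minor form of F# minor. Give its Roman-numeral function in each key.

The scale of F# minor (harmonic minor) is F# G# A B C# D E#; F# is degree 1, and the triad built there (F#-A-C#) is minor, so it is i.
The scale of E major is E F# G# A B C# D#; F# is degree 2, and the triad built there (F#-A-C#) is minor, so it is ii.

i in F# minor; ii in E major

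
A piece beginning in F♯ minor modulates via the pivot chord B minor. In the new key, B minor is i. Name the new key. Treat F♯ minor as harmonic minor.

B minor

The numeral i denotes a minor triad on scale degree 1. With B on degree 1, the tonic of the new key is B.
Degree 1 carries a minor triad in minor keys, so the destination is B minor.
Check: the diatonic triads of B minor (natural minor) are Bm (i), C♯dim (ii°), D (III), Em (iv), F♯m (v), G (VI), A (VII) — B minor is indeed i.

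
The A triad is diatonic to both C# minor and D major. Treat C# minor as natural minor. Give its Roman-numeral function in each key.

The scale of C# minor (natural minor) is C# D# E F# G# A B; A is degree 6, and the triad built there (A-C#-E) is major, so it is VI.
The scale of D major is D E F# G A B C#; A is degree 5, and the triad built there (A-C#-E) is major, so it is V.

VI in C# minor; V in D major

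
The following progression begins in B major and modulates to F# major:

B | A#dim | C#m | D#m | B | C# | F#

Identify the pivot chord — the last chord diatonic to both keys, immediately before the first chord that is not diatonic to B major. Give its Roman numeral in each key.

B — I in B major, IV in F# major

Chords diatonic to B major: B, C#m, D#m, E, F#, G#m, A#dim.
Reading the progression, the first chord not in that set is C#, so the modulation leaves B major there.
The chord immediately before C# is B, which is diatonic to both keys: I in B major and IV in F# major.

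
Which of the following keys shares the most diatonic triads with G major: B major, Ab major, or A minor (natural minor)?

Triads of G major: G (I), Am (ii), Bm (iii), C (IV), D (V), Em (vi), F#dim (vii°).
B major shares 0: none.
Ab major shares 0: none.
A minor (natural minor) shares 4: G, Am, C, Em.
The most common triads (4) are shared with A minor.

A minor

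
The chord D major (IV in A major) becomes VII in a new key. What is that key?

E minor

The numeral VII denotes a major triad on scale degree 7. With D on degree 7, the tonic of the new key is E.
Degree 7 carries a major triad in natural-minor keys, so the destination is E minor.
Check: the diatonic triads of E minor (natural minor) are Em (i), F#dim (ii°), G (III), Am (iv), Bm (v), C (VI), D (VII) — D major is indeed VII.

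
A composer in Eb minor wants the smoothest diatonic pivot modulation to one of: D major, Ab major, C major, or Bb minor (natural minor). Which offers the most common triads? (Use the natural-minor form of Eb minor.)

Triads of Eb minor (natural minor): Eb minor (i), F diminished (ii°), Gb major (III), Ab minor (iv), Bb minor (v), Cb major (VI), Db major (VII).
D major shares 0: none.
Ab major shares 2: Bbm, Db.
C major shares 0: none.
Bb minor (natural minor) shares 4: Ebm, Gb, Bbm, Db.
The most common triads (4) are shared with Bb minor.

Bb minor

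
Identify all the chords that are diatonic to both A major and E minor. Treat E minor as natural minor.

Bm, D

Triads in A major: A (I), Bm (ii), C#m (iii), D (IV), E (V), F#m (vi), G#dim (vii°).
Triads in E minor (natural minor): Em (i), F#dim (ii°), G (III), Am (iv), Bm (v), C (VI), D (VII).
Shared triads with their functions: Bm (ii in A major, v in E minor); D (IV in A major, VII in E minor).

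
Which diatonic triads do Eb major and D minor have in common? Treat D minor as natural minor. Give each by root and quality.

Triads in Eb major: Eb (I), Fm (ii), Gm (iii), Ab (IV), Bb (V), Cm (vi), Ddim (vii°).
Triads in D minor (natural minor): Dm (i), Edim (ii°), F (III), Gm (iv), Am (v), Bb (VI), C (VII).
Shared triads with their functions: Gm (iii in Eb major, iv in D minor); Bb (V in Eb major, VI in D minor).

Gm, Bb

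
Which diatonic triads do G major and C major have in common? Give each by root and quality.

Triads in G major: G (I), Am (ii), Bm (iii), C (IV), D (V), Em (vi), F#dim (vii°).
Triads in C major: C (I), Dm (ii), Em (iii), F (IV), G (V), Am (vi), Bdim (vii°).
Shared triads with their functions: G (I in G major, V in C major); Am (ii in G major, vi in C major); C (IV in G major, I in C major); Em (vi in G major, iii in C major).

G, Am, C, Em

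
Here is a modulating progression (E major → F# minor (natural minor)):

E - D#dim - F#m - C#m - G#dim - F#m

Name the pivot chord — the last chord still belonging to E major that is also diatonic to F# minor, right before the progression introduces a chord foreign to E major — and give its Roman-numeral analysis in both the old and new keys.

C#m — vi in E major, v in F# minor

Chords diatonic to E major: E, F#m, G#m, A, B, C#m, D#dim.
Reading the progression, the first chord not in that set is G#dim, so the modulation leaves E major there.
The chord immediately before G#dim is C#m, which is diatonic to both keys: vi in E major and v in F# minor.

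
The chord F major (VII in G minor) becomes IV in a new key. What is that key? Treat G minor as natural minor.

The numeral IV denotes a major triad on scale degree 4. With F on degree 4, the tonic of the new key is C.
Degree 4 carries a major triad in major keys, so the destination is C major.
Check: the diatonic triads of C major are C (I), Dm (ii), Em (iii), F (IV), G (V), Am (vi), Bdim (vii°) — F major is indeed IV.

C major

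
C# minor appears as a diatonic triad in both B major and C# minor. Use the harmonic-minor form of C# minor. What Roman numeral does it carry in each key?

The scale of B major is B C# D# E F# G# A#; C# is degree 2, and the triad built there (C#-E-G#) is minor, so it is ii.
The scale of C# minor (harmonic minor) is C# D# E F# G# A B#; C# is degree 1, and the triad built there (C#-E-G#) is minor, so it is i.

ii in B major; i in C# minor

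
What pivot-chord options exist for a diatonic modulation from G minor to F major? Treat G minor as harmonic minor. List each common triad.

Gm

Triads in G minor (harmonic minor): Gm (i), Adim (ii°), Bbaug (III+), Cm (iv), D (V), Eb (VI), F#dim (vii°).
Triads in F major: F (I), Gm (ii), Am (iii), Bb (IV), C (V), Dm (vi), Edim (vii°).
Shared triads with their functions: Gm (i in G minor, ii in F major).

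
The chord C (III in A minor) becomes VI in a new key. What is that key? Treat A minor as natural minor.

The numeral VI denotes a major triad on scale degree 6. With C on degree 6, the tonic of the new key is E.
Degree 6 carries a major triad in minor keys, so the destination is E minor.
Check: the diatonic triads of E minor (natural minor) are Em (i), F#dim (ii°), G (III), Am (iv), Bm (v), C (VI), D (VII) — C is indeed VI.

E minor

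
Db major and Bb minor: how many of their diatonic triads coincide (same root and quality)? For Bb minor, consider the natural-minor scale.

Diatonic triads of Db major: Db (I), Ebm (ii), Fm (iii), Gb (IV), Ab (V), Bbm (vi), Cdim (vii°).
Diatonic triads of Bb minor (natural minor): Bbm (i), Cdim (ii°), Db (III), Ebm (iv), Fm (v), Gb (VI), Ab (VII).
Matching root and quality in both lists: Db, Ebm, Fm, Gb, Ab, Bbm, Cdim.
That gives 7 common triads.

7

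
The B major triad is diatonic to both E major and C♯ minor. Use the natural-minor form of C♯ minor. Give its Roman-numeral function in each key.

The scale of E major is E F♯ G♯ A B C♯ D♯; B is degree 5, and the triad built there (B-D♯-F♯) is major, so it is V.
The scale of C♯ minor (natural minor) is C♯ D♯ E F♯ G♯ A B; B is degree 7, and the triad built there (B-D♯-F♯) is major, so it is VII.

V in E major; VII in C♯ minor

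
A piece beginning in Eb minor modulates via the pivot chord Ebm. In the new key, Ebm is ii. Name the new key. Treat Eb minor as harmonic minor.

Db major

The numeral ii denotes a minor triad on scale degree 2. With Eb on degree 2, the tonic of the new key is Db.
Degree 2 carries a minor triad in major keys, so the destination is Db major.
Check: the diatonic triads of Db major are Db (I), Ebm (ii), Fm (iii), Gb (IV), Ab (V), Bbm (vi), Cdim (vii°) — Ebm is indeed ii.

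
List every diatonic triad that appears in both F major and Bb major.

F, Gm, Bb, Dm

Triads in F major: F major (I), G minor (ii), A minor (iii), Bb major (IV), C major (V), D minor (vi), E diminished (vii°).
Triads in Bb major: Bb major (I), C minor (ii), D minor (iii), Eb major (IV), F major (V), G minor (vi), A diminished (vii°).
Shared triads with their functions: F major (I in F major, V in Bb major); G minor (ii in F major, vi in Bb major); Bb major (IV in F major, I in Bb major); D minor (vi in F major, iii in Bb major).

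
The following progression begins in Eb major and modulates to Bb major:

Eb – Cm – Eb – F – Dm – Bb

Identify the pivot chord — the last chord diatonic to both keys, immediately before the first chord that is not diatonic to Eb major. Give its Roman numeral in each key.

Eb — I in Eb major, IV in Bb major

Chords diatonic to Eb major: Eb, Fm, Gm, Ab, Bb, Cm, Ddim.
Reading the progression, the first chord not in that set is F, so the modulation leaves Eb major there.
The chord immediately before F is Eb, which is diatonic to both keys: I in Eb major and IV in Bb major.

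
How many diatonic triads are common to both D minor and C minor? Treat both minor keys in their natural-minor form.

2

Diatonic triads of D minor (natural minor): D minor (i), E diminished (ii°), F major (III), G minor (iv), A minor (v), Bb major (VI), C major (VII).
Diatonic triads of C minor (natural minor): C minor (i), D diminished (ii°), Eb major (III), F minor (iv), G minor (v), Ab major (VI), Bb major (VII).
Matching root and quality in both lists: G minor, Bb major.
That gives 2 common triads.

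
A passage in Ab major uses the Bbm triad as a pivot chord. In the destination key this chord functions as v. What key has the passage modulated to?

Eb minor

The numeral v denotes a minor triad on scale degree 5. With Bb on degree 5, the tonic of the new key is Eb.
Degree 5 carries a minor triad in natural-minor keys, so the destination is Eb minor.
Check: the diatonic triads of Eb minor (natural minor) are Ebm (i), Fdim (ii°), Gb (III), Abm (iv), Bbm (v), Cb (VI), Db (VII) — Bbm is indeed v.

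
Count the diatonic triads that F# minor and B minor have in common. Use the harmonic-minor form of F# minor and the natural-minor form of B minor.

3

Diatonic triads of F# minor (harmonic minor): F# minor (i), G# diminished (ii°), A augmented (III+), B minor (iv), C# major (V), D major (VI), E# diminished (vii°).
Diatonic triads of B minor (natural minor): B minor (i), C# diminished (ii°), D major (III), E minor (iv), F# minor (v), G major (VI), A major (VII).
Matching root and quality in both lists: F# minor, B minor, D major.
That gives 3 common triads.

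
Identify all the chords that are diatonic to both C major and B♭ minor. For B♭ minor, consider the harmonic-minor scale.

Triads in C major: C (I), Dm (ii), Em (iii), F (IV), G (V), Am (vi), Bdim (vii°).
Triads in B♭ minor (harmonic minor): B♭m (i), Cdim (ii°), D♭aug (III+), E♭m (iv), F (V), G♭ (VI), Adim (vii°).
Shared triads with their functions: F (IV in C major, V in B♭ minor).

F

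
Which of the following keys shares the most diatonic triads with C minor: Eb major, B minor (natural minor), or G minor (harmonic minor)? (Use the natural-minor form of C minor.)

Eb major

Triads of C minor (natural minor): C minor (i), D diminished (ii°), Eb major (III), F minor (iv), G minor (v), Ab major (VI), Bb major (VII).
Eb major shares 7: Cm, Ddim, Eb, Fm, Gm, Ab, Bb.
B minor (natural minor) shares 0: none.
G minor (harmonic minor) shares 3: Cm, Eb, Gm.
The most common triads (7) are shared with Eb major.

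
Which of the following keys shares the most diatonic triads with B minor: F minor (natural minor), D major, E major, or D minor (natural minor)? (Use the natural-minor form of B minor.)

D major

Triads of B minor (natural minor): B minor (i), C# diminished (ii°), D major (III), E minor (iv), F# minor (v), G major (VI), A major (VII).
F minor (natural minor) shares 0: none.
D major shares 7: Bm, C#dim, D, Em, F#m, G, A.
E major shares 2: F#m, A.
D minor (natural minor) shares 0: none.
The most common triads (7) are shared with D major.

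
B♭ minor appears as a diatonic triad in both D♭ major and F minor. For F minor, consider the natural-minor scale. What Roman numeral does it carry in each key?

vi in D♭ major; iv in F minor

The scale of D♭ major is D♭ E♭ F G♭ A♭ B♭ C; B♭ is degree 6, and the triad built there (B♭-D♭-F) is minor, so it is vi.
The scale of F minor (natural minor) is F G A♭ B♭ C D♭ E♭; B♭ is degree 4, and the triad built there (B♭-D♭-F) is minor, so it is iv.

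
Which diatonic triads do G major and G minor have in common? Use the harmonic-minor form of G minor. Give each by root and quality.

D, F#dim

Triads in G major: G (I), Am (ii), Bm (iii), C (IV), D (V), Em (vi), F#dim (vii°).
Triads in G minor (harmonic minor): Gm (i), Adim (ii°), Bbaug (III+), Cm (iv), D (V), Eb (VI), F#dim (vii°).
Shared triads with their functions: D (V in G major, V in G minor); F#dim (vii° in G major, vii° in G minor).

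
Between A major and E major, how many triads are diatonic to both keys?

Diatonic triads of A major: A (I), Bm (ii), C#m (iii), D (IV), E (V), F#m (vi), G#dim (vii°).
Diatonic triads of E major: E (I), F#m (ii), G#m (iii), A (IV), B (V), C#m (vi), D#dim (vii°).
Matching root and quality in both lists: A, C#m, E, F#m.
That gives 4 common triads.

4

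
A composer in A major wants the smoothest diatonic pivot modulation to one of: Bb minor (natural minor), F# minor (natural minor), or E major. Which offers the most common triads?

F# minor

Triads of A major: A (I), Bm (ii), C#m (iii), D (IV), E (V), F#m (vi), G#dim (vii°).
Bb minor (natural minor) shares 0: none.
F# minor (natural minor) shares 7: A, Bm, C#m, D, E, F#m, G#dim.
E major shares 4: A, C#m, E, F#m.
The most common triads (7) are shared with F# minor.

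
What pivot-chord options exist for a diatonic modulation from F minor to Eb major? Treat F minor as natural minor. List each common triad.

Triads in F minor (natural minor): Fm (i), Gdim (ii°), Ab (III), Bbm (iv), Cm (v), Db (VI), Eb (VII).
Triads in Eb major: Eb (I), Fm (ii), Gm (iii), Ab (IV), Bb (V), Cm (vi), Ddim (vii°).
Shared triads with their functions: Fm (i in F minor, ii in Eb major); Ab (III in F minor, IV in Eb major); Cm (v in F minor, vi in Eb major); Eb (VII in F minor, I in Eb major).

Fm, Ab, Cm, Eb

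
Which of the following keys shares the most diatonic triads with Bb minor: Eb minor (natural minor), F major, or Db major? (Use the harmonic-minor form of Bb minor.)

Db major

Triads of Bb minor (harmonic minor): Bb minor (i), C diminished (ii°), Db augmented (III+), Eb minor (iv), F major (V), Gb major (VI), A diminished (vii°).
Eb minor (natural minor) shares 3: Bbm, Ebm, Gb.
F major shares 1: F.
Db major shares 4: Bbm, Cdim, Ebm, Gb.
The most common triads (4) are shared with Db major.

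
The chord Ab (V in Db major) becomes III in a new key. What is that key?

The numeral III denotes a major triad on scale degree 3. With Ab on degree 3, the tonic of the new key is F.
Degree 3 carries a major triad in natural-minor keys, so the destination is F minor.
Check: the diatonic triads of F minor (natural minor) are Fm (i), Gdim (ii°), Ab (III), Bbm (iv), Cm (v), Db (VI), Eb (VII) — Ab is indeed III.

F minor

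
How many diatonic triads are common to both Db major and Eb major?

2

Diatonic triads of Db major: Db (I), Ebm (ii), Fm (iii), Gb (IV), Ab (V), Bbm (vi), Cdim (vii°).
Diatonic triads of Eb major: Eb (I), Fm (ii), Gm (iii), Ab (IV), Bb (V), Cm (vi), Ddim (vii°).
Matching root and quality in both lists: Fm, Ab.
That gives 2 common triads.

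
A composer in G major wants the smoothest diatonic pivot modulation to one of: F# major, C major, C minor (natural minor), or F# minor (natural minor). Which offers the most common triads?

Triads of G major: G (I), Am (ii), Bm (iii), C (IV), D (V), Em (vi), F#dim (vii°).
F# major shares 0: none.
C major shares 4: G, Am, C, Em.
C minor (natural minor) shares 0: none.
F# minor (natural minor) shares 2: Bm, D.
The most common triads (4) are shared with C major.

C major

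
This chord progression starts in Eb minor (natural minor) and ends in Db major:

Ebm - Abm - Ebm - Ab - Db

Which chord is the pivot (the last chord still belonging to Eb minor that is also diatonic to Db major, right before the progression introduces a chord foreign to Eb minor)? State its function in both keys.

Chords diatonic to Eb minor: Ebm, Fdim, Gb, Abm, Bbm, Cb, Db.
Reading the progression, the first chord not in that set is Ab, so the modulation leaves Eb minor there.
The chord immediately before Ab is Ebm, which is diatonic to both keys: i in Eb minor and ii in Db major.

Ebm — i in Eb minor, ii in Db major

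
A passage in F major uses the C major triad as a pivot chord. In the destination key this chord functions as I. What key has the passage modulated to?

The numeral I denotes a major triad on scale degree 1. With C on degree 1, the tonic of the new key is C.
Degree 1 carries a major triad in major keys, so the destination is C major.
Check: the diatonic triads of C major are C (I), Dm (ii), Em (iii), F (IV), G (V), Am (vi), Bdim (vii°) — C major is indeed I.

C major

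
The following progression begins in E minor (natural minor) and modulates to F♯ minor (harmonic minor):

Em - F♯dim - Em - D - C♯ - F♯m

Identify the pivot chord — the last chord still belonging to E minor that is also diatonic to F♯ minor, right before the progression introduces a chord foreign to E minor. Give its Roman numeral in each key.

Chords diatonic to E minor: Em, F♯dim, G, Am, Bm, C, D.
Reading the progression, the first chord not in that set is C♯, so the modulation leaves E minor there.
The chord immediately before C♯ is D, which is diatonic to both keys: VII in E minor and VI in F♯ minor.

D — VII in E minor, VI in F♯ minor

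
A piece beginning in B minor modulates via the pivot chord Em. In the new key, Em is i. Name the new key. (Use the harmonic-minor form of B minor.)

The numeral i denotes a minor triad on scale degree 1. With E on degree 1, the tonic of the new key is E.
Degree 1 carries a minor triad in minor keys, so the destination is E minor.
Check: the diatonic triads of E minor (natural minor) are Em (i), F#dim (ii°), G (III), Am (iv), Bm (v), C (VI), D (VII) — Em is indeed i.

E minor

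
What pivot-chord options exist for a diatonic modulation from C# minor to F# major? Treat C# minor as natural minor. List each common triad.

Triads in C# minor (natural minor): C#m (i), D#dim (ii°), E (III), F#m (iv), G#m (v), A (VI), B (VII).
Triads in F# major: F# (I), G#m (ii), A#m (iii), B (IV), C# (V), D#m (vi), E#dim (vii°).
Shared triads with their functions: G#m (v in C# minor, ii in F# major); B (VII in C# minor, IV in F# major).

G#m, B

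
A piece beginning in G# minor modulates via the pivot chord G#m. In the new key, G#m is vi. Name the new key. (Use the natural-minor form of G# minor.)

The numeral vi denotes a minor triad on scale degree 6. With G# on degree 6, the tonic of the new key is B.
Degree 6 carries a minor triad in major keys, so the destination is B major.
Check: the diatonic triads of B major are B (I), C#m (ii), D#m (iii), E (IV), F# (V), G#m (vi), A#dim (vii°) — G#m is indeed vi.

B major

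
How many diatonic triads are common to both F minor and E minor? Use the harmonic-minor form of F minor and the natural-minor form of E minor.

1

Diatonic triads of F minor (harmonic minor): Fm (i), Gdim (ii°), Abaug (III+), Bbm (iv), C (V), Db (VI), Edim (vii°).
Diatonic triads of E minor (natural minor): Em (i), F#dim (ii°), G (III), Am (iv), Bm (v), C (VI), D (VII).
Matching root and quality in both lists: C.
That gives 1 common triad.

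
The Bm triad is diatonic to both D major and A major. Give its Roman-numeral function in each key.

vi in D major; ii in A major

The scale of D major is D E F# G A B C#; B is degree 6, and the triad built there (B-D-F#) is minor, so it is vi.
The scale of A major is A B C# D E F# G#; B is degree 2, and the triad built there (B-D-F#) is minor, so it is ii.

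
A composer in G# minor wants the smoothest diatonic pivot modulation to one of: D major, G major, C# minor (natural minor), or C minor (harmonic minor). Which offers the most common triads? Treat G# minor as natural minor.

C# minor

Triads of G# minor (natural minor): G#m (i), A#dim (ii°), B (III), C#m (iv), D#m (v), E (VI), F# (VII).
D major shares 0: none.
G major shares 0: none.
C# minor (natural minor) shares 4: G#m, B, C#m, E.
C minor (harmonic minor) shares 0: none.
The most common triads (4) are shared with C# minor.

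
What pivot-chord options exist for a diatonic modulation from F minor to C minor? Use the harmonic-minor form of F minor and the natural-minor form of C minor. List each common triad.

Triads in F minor (harmonic minor): Fm (i), Gdim (ii°), Abaug (III+), Bbm (iv), C (V), Db (VI), Edim (vii°).
Triads in C minor (natural minor): Cm (i), Ddim (ii°), Eb (III), Fm (iv), Gm (v), Ab (VI), Bb (VII).
Shared triads with their functions: Fm (i in F minor, iv in C minor).

Fm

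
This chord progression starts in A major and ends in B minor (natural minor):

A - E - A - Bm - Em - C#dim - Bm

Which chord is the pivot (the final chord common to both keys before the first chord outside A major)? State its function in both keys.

Bm — ii in A major, i in B minor

Chords diatonic to A major: A, Bm, C#m, D, E, F#m, G#dim.
Reading the progression, the first chord not in that set is Em, so the modulation leaves A major there.
The chord immediately before Em is Bm, which is diatonic to both keys: ii in A major and i in B minor.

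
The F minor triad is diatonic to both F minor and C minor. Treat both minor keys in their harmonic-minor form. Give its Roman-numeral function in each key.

i in F minor; iv in C minor

The scale of F minor (harmonic minor) is F G Ab Bb C Db E; F is degree 1, and the triad built there (F-Ab-C) is minor, so it is i.
The scale of C minor (harmonic minor) is C D Eb F G Ab B; F is degree 4, and the triad built there (F-Ab-C) is minor, so it is iv.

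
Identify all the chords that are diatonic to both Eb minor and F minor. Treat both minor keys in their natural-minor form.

Triads in Eb minor (natural minor): Ebm (i), Fdim (ii°), Gb (III), Abm (iv), Bbm (v), Cb (VI), Db (VII).
Triads in F minor (natural minor): Fm (i), Gdim (ii°), Ab (III), Bbm (iv), Cm (v), Db (VI), Eb (VII).
Shared triads with their functions: Bbm (v in Eb minor, iv in F minor); Db (VII in Eb minor, VI in F minor).

Bbm, Db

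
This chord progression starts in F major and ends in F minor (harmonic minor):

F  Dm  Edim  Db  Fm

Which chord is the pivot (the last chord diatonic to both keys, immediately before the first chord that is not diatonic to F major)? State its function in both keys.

Chords diatonic to F major: F, Gm, Am, Bb, C, Dm, Edim.
Reading the progression, the first chord not in that set is Db, so the modulation leaves F major there.
The chord immediately before Db is Edim, which is diatonic to both keys: vii° in F major and vii° in F minor.

Edim — vii° in F major, vii° in F minor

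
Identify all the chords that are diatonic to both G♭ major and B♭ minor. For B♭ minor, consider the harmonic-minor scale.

G♭, B♭m, E♭m

Triads in G♭ major: G♭ (I), A♭m (ii), B♭m (iii), C♭ (IV), D♭ (V), E♭m (vi), Fdim (vii°).
Triads in B♭ minor (harmonic minor): B♭m (i), Cdim (ii°), D♭aug (III+), E♭m (iv), F (V), G♭ (VI), Adim (vii°).
Shared triads with their functions: G♭ (I in G♭ major, VI in B♭ minor); B♭m (iii in G♭ major, i in B♭ minor); E♭m (vi in G♭ major, iv in B♭ minor).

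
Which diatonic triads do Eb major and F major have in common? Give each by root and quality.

Triads in Eb major: Eb (I), Fm (ii), Gm (iii), Ab (IV), Bb (V), Cm (vi), Ddim (vii°).
Triads in F major: F (I), Gm (ii), Am (iii), Bb (IV), C (V), Dm (vi), Edim (vii°).
Shared triads with their functions: Gm (iii in Eb major, ii in F major); Bb (V in Eb major, IV in F major).

Gm, Bb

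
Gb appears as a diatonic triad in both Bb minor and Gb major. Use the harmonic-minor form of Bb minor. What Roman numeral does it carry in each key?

The scale of Bb minor (harmonic minor) is Bb C Db Eb F Gb A; Gb is degree 6, and the triad built there (Gb-Bb-Db) is major, so it is VI.
The scale of Gb major is Gb Ab Bb Cb Db Eb F; Gb is degree 1, and the triad built there (Gb-Bb-Db) is major, so it is I.

VI in Bb minor; I in Gb major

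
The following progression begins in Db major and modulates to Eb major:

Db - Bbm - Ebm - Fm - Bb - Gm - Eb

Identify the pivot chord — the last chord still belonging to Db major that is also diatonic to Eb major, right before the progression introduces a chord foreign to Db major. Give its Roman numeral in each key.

Fm — iii in Db major, ii in Eb major

Chords diatonic to Db major: Db, Ebm, Fm, Gb, Ab, Bbm, Cdim.
Reading the progression, the first chord not in that set is Bb, so the modulation leaves Db major there.
The chord immediately before Bb is Fm, which is diatonic to both keys: iii in Db major and ii in Eb major.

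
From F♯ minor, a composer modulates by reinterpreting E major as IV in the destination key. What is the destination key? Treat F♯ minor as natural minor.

B major

The numeral IV denotes a major triad on scale degree 4. With E on degree 4, the tonic of the new key is B.
Degree 4 carries a major triad in major keys, so the destination is B major.
Check: the diatonic triads of B major are B (I), C♯m (ii), D♯m (iii), E (IV), F♯ (V), G♯m (vi), A♯dim (vii°) — E major is indeed IV.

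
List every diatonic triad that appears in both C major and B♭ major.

Triads in C major: C (I), Dm (ii), Em (iii), F (IV), G (V), Am (vi), Bdim (vii°).
Triads in B♭ major: B♭ (I), Cm (ii), Dm (iii), E♭ (IV), F (V), Gm (vi), Adim (vii°).
Shared triads with their functions: Dm (ii in C major, iii in B♭ major); F (IV in C major, V in B♭ major).

Dm, F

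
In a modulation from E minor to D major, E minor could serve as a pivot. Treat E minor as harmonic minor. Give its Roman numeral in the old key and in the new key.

i in E minor; ii in D major

The scale of E minor (harmonic minor) is E F# G A B C D#; E is degree 1, and the triad built there (E-G-B) is minor, so it is i.
The scale of D major is D E F# G A B C#; E is degree 2, and the triad built there (E-G-B) is minor, so it is ii.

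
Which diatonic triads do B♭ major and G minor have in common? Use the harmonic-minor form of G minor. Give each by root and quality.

Cm, E♭, Gm, Adim

Triads in B♭ major: B♭ (I), Cm (ii), Dm (iii), E♭ (IV), F (V), Gm (vi), Adim (vii°).
Triads in G minor (harmonic minor): Gm (i), Adim (ii°), B♭aug (III+), Cm (iv), D (V), E♭ (VI), F♯dim (vii°).
Shared triads with their functions: Cm (ii in B♭ major, iv in G minor); E♭ (IV in B♭ major, VI in G minor); Gm (vi in B♭ major, i in G minor); Adim (vii° in B♭ major, ii° in G minor).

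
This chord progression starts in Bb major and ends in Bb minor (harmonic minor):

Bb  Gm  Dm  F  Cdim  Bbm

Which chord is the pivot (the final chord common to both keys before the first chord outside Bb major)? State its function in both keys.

F — V in Bb major, V in Bb minor

Chords diatonic to Bb major: Bb, Cm, Dm, Eb, F, Gm, Adim.
Reading the progression, the first chord not in that set is Cdim, so the modulation leaves Bb major there.
The chord immediately before Cdim is F, which is diatonic to both keys: V in Bb major and V in Bb minor.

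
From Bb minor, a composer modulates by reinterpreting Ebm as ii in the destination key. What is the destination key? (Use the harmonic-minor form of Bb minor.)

The numeral ii denotes a minor triad on scale degree 2. With Eb on degree 2, the tonic of the new key is Db.
Degree 2 carries a minor triad in major keys, so the destination is Db major.
Check: the diatonic triads of Db major are Db (I), Ebm (ii), Fm (iii), Gb (IV), Ab (V), Bbm (vi), Cdim (vii°) — Ebm is indeed ii.

Db major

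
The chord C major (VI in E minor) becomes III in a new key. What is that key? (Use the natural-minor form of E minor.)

The numeral III denotes a major triad on scale degree 3. With C on degree 3, the tonic of the new key is A.
Degree 3 carries a major triad in natural-minor keys, so the destination is A minor.
Check: the diatonic triads of A minor (natural minor) are Am (i), Bdim (ii°), C (III), Dm (iv), Em (v), F (VI), G (VII) — C major is indeed III.

A minor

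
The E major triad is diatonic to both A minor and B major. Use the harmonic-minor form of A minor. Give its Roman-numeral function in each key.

V in A minor; IV in B major

The scale of A minor (harmonic minor) is A B C D E F G#; E is degree 5, and the triad built there (E-G#-B) is major, so it is V.
The scale of B major is B C# D# E F# G# A#; E is degree 4, and the triad built there (E-G#-B) is major, so it is IV.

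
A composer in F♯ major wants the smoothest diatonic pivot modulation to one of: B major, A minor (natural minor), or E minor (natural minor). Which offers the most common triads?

B major

Triads of F♯ major: F♯ major (I), G♯ minor (ii), A♯ minor (iii), B major (IV), C♯ major (V), D♯ minor (vi), E♯ diminished (vii°).
B major shares 4: F♯, G♯m, B, D♯m.
A minor (natural minor) shares 0: none.
E minor (natural minor) shares 0: none.
The most common triads (4) are shared with B major.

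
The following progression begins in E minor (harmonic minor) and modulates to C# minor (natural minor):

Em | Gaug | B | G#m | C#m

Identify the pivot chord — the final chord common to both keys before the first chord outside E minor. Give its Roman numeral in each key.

Chords diatonic to E minor: Em, F#dim, Gaug, Am, B, C, D#dim.
Reading the progression, the first chord not in that set is G#m, so the modulation leaves E minor there.
The chord immediately before G#m is B, which is diatonic to both keys: V in E minor and VII in C# minor.

B — V in E minor, VII in C# minor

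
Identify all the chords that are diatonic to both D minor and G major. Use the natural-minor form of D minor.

Am, C

Triads in D minor (natural minor): D minor (i), E diminished (ii°), F major (III), G minor (iv), A minor (v), Bb major (VI), C major (VII).
Triads in G major: G major (I), A minor (ii), B minor (iii), C major (IV), D major (V), E minor (vi), F# diminished (vii°).
Shared triads with their functions: A minor (v in D minor, ii in G major); C major (VII in D minor, IV in G major).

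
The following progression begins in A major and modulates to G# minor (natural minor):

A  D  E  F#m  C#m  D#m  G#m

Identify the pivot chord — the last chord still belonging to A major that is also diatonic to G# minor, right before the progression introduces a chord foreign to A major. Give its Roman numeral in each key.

Chords diatonic to A major: A, Bm, C#m, D, E, F#m, G#dim.
Reading the progression, the first chord not in that set is D#m, so the modulation leaves A major there.
The chord immediately before D#m is C#m, which is diatonic to both keys: iii in A major and iv in G# minor.

C#m — iii in A major, iv in G# minor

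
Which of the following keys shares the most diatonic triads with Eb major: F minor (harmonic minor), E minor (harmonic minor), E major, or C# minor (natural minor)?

F minor

Triads of Eb major: Eb (I), Fm (ii), Gm (iii), Ab (IV), Bb (V), Cm (vi), Ddim (vii°).
F minor (harmonic minor) shares 1: Fm.
E minor (harmonic minor) shares 0: none.
E major shares 0: none.
C# minor (natural minor) shares 0: none.
The most common triads (1) are shared with F minor.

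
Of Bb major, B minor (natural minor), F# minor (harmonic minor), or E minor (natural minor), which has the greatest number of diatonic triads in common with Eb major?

Bb major

Triads of Eb major: Eb (I), Fm (ii), Gm (iii), Ab (IV), Bb (V), Cm (vi), Ddim (vii°).
Bb major shares 4: Eb, Gm, Bb, Cm.
B minor (natural minor) shares 0: none.
F# minor (harmonic minor) shares 0: none.
E minor (natural minor) shares 0: none.
The most common triads (4) are shared with Bb major.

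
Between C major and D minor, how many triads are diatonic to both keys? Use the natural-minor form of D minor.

4

Diatonic triads of C major: C (I), Dm (ii), Em (iii), F (IV), G (V), Am (vi), Bdim (vii°).
Diatonic triads of D minor (natural minor): Dm (i), Edim (ii°), F (III), Gm (iv), Am (v), Bb (VI), C (VII).
Matching root and quality in both lists: C, Dm, F, Am.
That gives 4 common triads.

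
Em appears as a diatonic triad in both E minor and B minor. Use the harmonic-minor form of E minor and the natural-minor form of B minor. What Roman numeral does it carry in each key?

The scale of E minor (harmonic minor) is E F# G A B C D#; E is degree 1, and the triad built there (E-G-B) is minor, so it is i.
The scale of B minor (natural minor) is B C# D E F# G A; E is degree 4, and the triad built there (E-G-B) is minor, so it is iv.

i in E minor; iv in B minor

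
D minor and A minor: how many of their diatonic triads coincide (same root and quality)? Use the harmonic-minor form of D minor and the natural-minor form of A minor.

1

Diatonic triads of D minor (harmonic minor): D minor (i), E diminished (ii°), F augmented (III+), G minor (iv), A major (V), Bb major (VI), C# diminished (vii°).
Diatonic triads of A minor (natural minor): A minor (i), B diminished (ii°), C major (III), D minor (iv), E minor (v), F major (VI), G major (VII).
Matching root and quality in both lists: D minor.
That gives 1 common triad.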